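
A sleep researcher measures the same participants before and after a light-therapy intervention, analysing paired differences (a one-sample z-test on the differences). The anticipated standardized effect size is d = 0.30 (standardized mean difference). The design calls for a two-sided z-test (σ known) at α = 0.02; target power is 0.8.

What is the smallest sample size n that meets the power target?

Set Φ(δ − 2.326) = 0.8; then δ − 2.326 = Φ⁻¹(0.8) = 0.842, giving δ = 3.168.
(Ignoring the negligible lower-tail rejection probability gives the usual closed-form inversion.)
δ = d·√n ⇒ n = (δ/d)² = (3.168 / 0.30)² = 111.51.
Rounding up, n = 112.

n = 112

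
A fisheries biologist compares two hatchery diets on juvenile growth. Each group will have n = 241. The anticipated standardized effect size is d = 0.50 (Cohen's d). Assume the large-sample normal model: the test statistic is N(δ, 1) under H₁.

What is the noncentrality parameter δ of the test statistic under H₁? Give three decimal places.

δ = d·√(n/2) = 0.50 × √(241/2) = 5.4886

δ ≈ 5.489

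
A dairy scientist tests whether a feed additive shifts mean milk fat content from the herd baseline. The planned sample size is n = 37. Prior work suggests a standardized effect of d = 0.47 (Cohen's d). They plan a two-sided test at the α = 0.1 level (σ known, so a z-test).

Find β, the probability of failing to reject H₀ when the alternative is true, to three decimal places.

β ≈ 0.112

Noncentrality parameter: δ = d·√n = 0.47 × √37 = 2.8589
Critical value for a two-sided test at α = 0.1: z_{α/2} = 1.645.
Power = Φ(δ − 1.645) + Φ(−δ − 1.645) = Φ(1.214) + Φ(-4.504) = 0.8876 + 0.0000 = 0.8876.
Type II error: β = 1 − power = 1 − 0.8876 = 0.1124.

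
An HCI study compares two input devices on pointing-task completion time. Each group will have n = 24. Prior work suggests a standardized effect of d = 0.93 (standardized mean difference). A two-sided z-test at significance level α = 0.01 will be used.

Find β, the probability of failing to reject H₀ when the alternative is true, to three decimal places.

Noncentrality parameter: δ = d·√(n/2) = 0.93 × √(24/2) = 3.2216
Critical value for a two-sided test at α = 0.01: z_{α/2} = 2.576.
Power = Φ(δ − 2.576) + Φ(−δ − 2.576) = Φ(0.646) + Φ(-5.797) = 0.7408 + 0.0000 = 0.7408.
Type II error: β = 1 − power = 1 − 0.7408 = 0.2592.

β ≈ 0.259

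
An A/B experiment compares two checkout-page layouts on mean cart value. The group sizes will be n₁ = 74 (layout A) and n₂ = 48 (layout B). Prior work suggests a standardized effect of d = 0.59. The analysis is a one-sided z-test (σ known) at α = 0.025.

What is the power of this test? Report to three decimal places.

Power ≈ 0.889

Noncentrality parameter: δ = d / √(1/n₁ + 1/n₂) = 0.59 / √(1/74 + 1/48) = 3.1835
One-sided α = 0.025 → critical value z_{0.025} = 1.960.
Power = P(Z > 1.960 − δ) = Φ(1.224) = 0.8894.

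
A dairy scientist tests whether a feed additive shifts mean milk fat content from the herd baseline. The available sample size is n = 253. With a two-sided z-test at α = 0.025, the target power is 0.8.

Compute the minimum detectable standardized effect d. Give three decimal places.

d ≈ 0.194

Need Φ(δ − 2.241) = 0.8, so δ = 2.241 + 0.842 = 3.083.
(Lower-tail contribution to power is negligible for δ > 0.)
δ = d·√n ⇒ d = δ/√n = 3.083/√253 = 0.1938.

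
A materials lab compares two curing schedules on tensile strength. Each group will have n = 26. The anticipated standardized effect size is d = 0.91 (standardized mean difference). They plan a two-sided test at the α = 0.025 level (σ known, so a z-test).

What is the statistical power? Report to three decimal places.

Power ≈ 0.851

Noncentrality parameter: λ = d·√(n/2) = 0.91 × √(26/2) = 3.2811
Two-sided α = 0.025 → critical value z_{0.0125} = 2.241.
Power = Φ(λ − 2.241) + Φ(−λ − 2.241) = Φ(1.040) + Φ(-5.522) = 0.8507 + 0.0000 = 0.8507.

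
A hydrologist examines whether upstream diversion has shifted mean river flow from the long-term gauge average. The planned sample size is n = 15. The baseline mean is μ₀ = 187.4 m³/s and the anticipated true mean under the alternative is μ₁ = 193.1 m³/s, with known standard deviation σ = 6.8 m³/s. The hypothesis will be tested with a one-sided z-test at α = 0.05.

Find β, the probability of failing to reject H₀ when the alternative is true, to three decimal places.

β ≈ 0.055

Standardized effect: d = |μ₁ − μ₀| / σ = |193.1 − 187.4| / 6.8 = 0.8382
Noncentrality parameter: δ = d·√n = 0.8382 × √15 = 3.2465
One-sided α = 0.05 → critical value z_{0.05} = 1.645.
Power = P(Z > 1.645 − δ) = Φ(1.602) = 0.9454.
Type II error: β = 1 − power = 1 − 0.9454 = 0.0546.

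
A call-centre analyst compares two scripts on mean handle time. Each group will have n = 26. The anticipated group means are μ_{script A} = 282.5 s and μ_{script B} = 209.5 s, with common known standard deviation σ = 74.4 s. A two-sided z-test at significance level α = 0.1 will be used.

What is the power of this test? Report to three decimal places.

Standardized effect: d = |μ_{script A} − μ_{script B}| / σ = |282.5 − 209.5| / 74.4 = 0.9812
Noncentrality parameter: δ = d·√(n/2) = 0.9812 × √(26/2) = 3.5377
Critical value for a two-sided test at α = 0.1: z_{α/2} = 1.645.
Power = Φ(δ − 1.645) + Φ(−δ − 1.645) = Φ(1.893) + Φ(-5.183) = 0.9708 + 0.0000 = 0.9708.

Power ≈ 0.971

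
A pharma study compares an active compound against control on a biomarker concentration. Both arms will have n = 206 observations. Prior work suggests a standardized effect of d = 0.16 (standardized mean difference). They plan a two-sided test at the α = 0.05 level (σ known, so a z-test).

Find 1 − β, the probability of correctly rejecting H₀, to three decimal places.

Power ≈ 0.369

Noncentrality parameter: δ = d·√(n/2) = 0.16 × √(206/2) = 1.6238
Critical value for a two-sided test at α = 0.05: z_{α/2} = 1.960.
Power = Φ(δ − 1.960) + Φ(−δ − 1.960) = Φ(-0.336) + Φ(-3.584) = 0.3684 + 0.0002 = 0.3686.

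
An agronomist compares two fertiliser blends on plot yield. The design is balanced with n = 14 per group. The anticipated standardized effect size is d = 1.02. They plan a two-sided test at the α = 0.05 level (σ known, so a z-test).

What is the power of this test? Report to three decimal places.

Power ≈ 0.770

Noncentrality parameter: δ = d·√(n/2) = 1.02 × √(14/2) = 2.6987
Two-sided α = 0.05 → critical value z_{0.025} = 1.960.
Power = Φ(δ − 1.960) + Φ(−δ − 1.960) = Φ(0.739) + Φ(-4.659) = 0.7700 + 0.0000 = 0.7700.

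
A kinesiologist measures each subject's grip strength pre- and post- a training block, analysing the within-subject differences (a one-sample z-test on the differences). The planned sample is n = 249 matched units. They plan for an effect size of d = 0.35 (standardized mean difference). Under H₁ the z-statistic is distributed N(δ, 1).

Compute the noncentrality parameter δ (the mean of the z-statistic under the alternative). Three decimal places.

δ = d·√n = 0.35 × √249 = 5.5229

δ ≈ 5.523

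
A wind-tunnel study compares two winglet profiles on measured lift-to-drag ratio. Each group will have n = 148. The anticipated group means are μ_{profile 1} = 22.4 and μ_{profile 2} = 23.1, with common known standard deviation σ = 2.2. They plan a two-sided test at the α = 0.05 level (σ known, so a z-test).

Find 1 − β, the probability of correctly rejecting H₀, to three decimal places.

Standardized effect: d = |μ_{profile 1} − μ_{profile 2}| / σ = |22.4 − 23.1| / 2.2 = 0.3182
Noncentrality parameter: δ = d·√(n/2) = 0.3182 × √(148/2) = 2.7371
Critical value for a two-sided test at α = 0.05: z_{α/2} = 1.960.
Power = Φ(δ − 1.960) + Φ(−δ − 1.960) = Φ(0.777) + Φ(-4.697) = 0.7815 + 0.0000 = 0.7815.

Power ≈ 0.781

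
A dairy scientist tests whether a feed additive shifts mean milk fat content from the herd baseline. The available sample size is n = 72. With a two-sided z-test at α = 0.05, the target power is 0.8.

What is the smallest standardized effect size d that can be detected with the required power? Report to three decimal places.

d ≈ 0.330

Need Φ(δ − 1.960) = 0.8, so δ = 1.960 + 0.842 = 2.802.
(The second rejection-region term Φ(−δ − z_{α/2}) is negligible and dropped.)
δ = d·√n ⇒ d = δ/√n = 2.802/√72 = 0.3302.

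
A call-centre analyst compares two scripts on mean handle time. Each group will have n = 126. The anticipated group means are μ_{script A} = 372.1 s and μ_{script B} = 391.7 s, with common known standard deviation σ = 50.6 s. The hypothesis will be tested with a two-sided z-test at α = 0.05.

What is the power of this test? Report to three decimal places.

Standardized effect: d = |μ_{script A} − μ_{script B}| / σ = |372.1 − 391.7| / 50.6 = 0.3874
Noncentrality parameter: δ = d·√(n/2) = 0.3874 × √(126/2) = 3.0745
Critical value for a two-sided test at α = 0.05: z_{α/2} = 1.960.
Power = Φ(δ − 1.960) + Φ(−δ − 1.960) = Φ(1.115) + Φ(-5.034) = 0.8675 + 0.0000 = 0.8675.

Power ≈ 0.867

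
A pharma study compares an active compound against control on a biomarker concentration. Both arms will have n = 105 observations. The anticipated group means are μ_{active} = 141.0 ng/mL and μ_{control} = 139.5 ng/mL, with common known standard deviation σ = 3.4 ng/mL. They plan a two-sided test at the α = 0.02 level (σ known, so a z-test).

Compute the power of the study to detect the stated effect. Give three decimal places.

Standardized effect: d = |μ_{active} − μ_{control}| / σ = |141.0 − 139.5| / 3.4 = 0.4412
Noncentrality parameter: δ = d·√(n/2) = 0.4412 × √(105/2) = 3.1966
Critical value for a two-sided test at α = 0.02: z_{α/2} = 2.326.
Power = Φ(δ − 2.326) + Φ(−δ − 2.326) = Φ(0.870) + Φ(-5.523) = 0.8079 + 0.0000 = 0.8079.

Power ≈ 0.808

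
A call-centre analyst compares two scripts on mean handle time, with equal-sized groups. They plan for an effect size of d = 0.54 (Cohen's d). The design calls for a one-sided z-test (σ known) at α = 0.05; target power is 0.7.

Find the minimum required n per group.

For power 0.7 need Φ(δ − z_{0.05}) = 0.7, so δ = z_{0.05} + z_{0.30} = 1.645 + 0.524 = 2.169.
δ = d·√(n/2) ⇒ n = 2(δ/d)² = 2 × (2.169 / 0.54)² = 32.27.
Round up to the next whole unit.

n = 33 per group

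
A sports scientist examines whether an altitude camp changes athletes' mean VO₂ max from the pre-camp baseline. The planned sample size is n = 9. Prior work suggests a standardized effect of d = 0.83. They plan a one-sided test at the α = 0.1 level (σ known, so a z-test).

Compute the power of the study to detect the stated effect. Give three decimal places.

Noncentrality parameter: δ = d·√n = 0.83 × √9 = 2.4900
One-sided α = 0.1 → critical value z_{0.1} = 1.282.
Power = Φ(δ − 1.282) = Φ(1.208) = 0.8866.

Power ≈ 0.887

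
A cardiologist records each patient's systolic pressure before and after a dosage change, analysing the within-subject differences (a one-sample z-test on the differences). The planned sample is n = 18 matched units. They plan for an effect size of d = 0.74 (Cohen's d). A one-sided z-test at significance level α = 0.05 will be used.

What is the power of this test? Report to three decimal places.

Power ≈ 0.933

Noncentrality parameter: δ = d·√n = 0.74 × √18 = 3.1396
One-sided α = 0.05 → critical value z_{0.05} = 1.645.
Power = Φ(δ − 1.645) = Φ(1.495) = 0.9325.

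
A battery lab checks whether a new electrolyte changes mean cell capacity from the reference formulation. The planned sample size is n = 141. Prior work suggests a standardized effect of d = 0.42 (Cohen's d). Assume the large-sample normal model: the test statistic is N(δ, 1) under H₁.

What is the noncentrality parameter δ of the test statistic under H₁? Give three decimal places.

δ ≈ 4.987

The noncentrality parameter scales effect size by the design's sample-size factor: δ = d·√n = 0.42 × √141 = 4.9872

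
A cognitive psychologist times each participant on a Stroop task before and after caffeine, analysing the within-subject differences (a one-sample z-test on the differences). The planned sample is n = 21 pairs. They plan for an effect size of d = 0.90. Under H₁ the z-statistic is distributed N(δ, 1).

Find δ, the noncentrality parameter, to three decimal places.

δ ≈ 4.124

The noncentrality parameter scales effect size by the design's sample-size factor: δ = d·√n = 0.90 × √21 = 4.1243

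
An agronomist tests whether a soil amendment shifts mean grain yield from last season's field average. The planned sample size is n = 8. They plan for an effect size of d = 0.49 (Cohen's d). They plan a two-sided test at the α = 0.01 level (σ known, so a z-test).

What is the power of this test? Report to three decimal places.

Noncentrality parameter: δ = d·√n = 0.49 × √8 = 1.3859
Critical value for a two-sided test at α = 0.01: z_{α/2} = 2.576.
Power = Φ(δ − 2.576) + Φ(−δ − 2.576) = Φ(-1.190) + Φ(-3.962) = 0.1170 + 0.0000 = 0.1171.

Power ≈ 0.117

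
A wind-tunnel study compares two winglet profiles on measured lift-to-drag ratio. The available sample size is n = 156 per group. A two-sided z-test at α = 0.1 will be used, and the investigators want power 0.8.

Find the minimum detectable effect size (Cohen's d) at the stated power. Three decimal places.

Need Φ(δ − 1.645) = 0.8, so δ = 1.645 + 0.842 = 2.486.
(The second rejection-region term Φ(−δ − z_{α/2}) is negligible and dropped.)
δ = d·√(n/2) ⇒ d = δ/√(n/2) = 2.486/√(156/2) = 0.2815.

d ≈ 0.282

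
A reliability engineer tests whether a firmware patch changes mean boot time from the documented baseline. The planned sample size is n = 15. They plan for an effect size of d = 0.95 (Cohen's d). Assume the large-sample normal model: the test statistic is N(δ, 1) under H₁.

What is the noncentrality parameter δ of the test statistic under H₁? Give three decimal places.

δ ≈ 3.679

The noncentrality parameter scales effect size by the design's sample-size factor: δ = d·√n = 0.95 × √15 = 3.6793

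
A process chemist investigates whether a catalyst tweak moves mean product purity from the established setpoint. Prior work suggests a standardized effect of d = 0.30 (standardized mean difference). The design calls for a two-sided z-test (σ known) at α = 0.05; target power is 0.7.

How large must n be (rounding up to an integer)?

n = 69

For power 0.7 need Φ(δ − z_{0.025}) = 0.7, so δ = z_{0.025} + z_{0.30} = 1.960 + 0.524 = 2.484.
(For δ > 0 the lower-tail rejection region contributes negligibly to power, so the one-term inversion is standard.)
δ = d·√n ⇒ n = (δ/d)² = (2.484 / 0.30)² = 68.58.
Round up to the next whole unit.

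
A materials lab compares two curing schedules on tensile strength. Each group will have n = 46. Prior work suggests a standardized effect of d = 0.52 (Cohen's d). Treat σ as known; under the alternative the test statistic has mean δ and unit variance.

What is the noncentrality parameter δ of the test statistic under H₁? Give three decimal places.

The noncentrality parameter scales effect size by the design's sample-size factor: δ = d·√(n/2) = 0.52 × √(46/2) = 2.4938

δ ≈ 2.494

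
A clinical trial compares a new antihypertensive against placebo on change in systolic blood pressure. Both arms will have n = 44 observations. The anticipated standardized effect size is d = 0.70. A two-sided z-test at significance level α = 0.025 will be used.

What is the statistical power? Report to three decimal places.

Noncentrality parameter: δ = d·√(n/2) = 0.70 × √(44/2) = 3.2833
Critical value for a two-sided test at α = 0.025: z_{α/2} = 2.241.
Power = Φ(δ − 2.241) + Φ(−δ − 2.241) = Φ(1.042) + Φ(-5.525) = 0.8513 + 0.0000 = 0.8513.

Power ≈ 0.851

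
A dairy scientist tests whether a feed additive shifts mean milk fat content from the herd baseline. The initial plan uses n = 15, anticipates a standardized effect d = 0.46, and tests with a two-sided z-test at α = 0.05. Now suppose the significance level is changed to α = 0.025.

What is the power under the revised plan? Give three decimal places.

Power ≈ 0.323

δ = d·√n = 0.46 × √15 = 1.7816 (unchanged). New critical value: z_{0.0125} = 2.241.
Revised power = Φ(δ − 2.241) + Φ(−δ − 2.241) = Φ(-0.460) + Φ(-4.023) = 0.3228 + 0.0000 = 0.3228.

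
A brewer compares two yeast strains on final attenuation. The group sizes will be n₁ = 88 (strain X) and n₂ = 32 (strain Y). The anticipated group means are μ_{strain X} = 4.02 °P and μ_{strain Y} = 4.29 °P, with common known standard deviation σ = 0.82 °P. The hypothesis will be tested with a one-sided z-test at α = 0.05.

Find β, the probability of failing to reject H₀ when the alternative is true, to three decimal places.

β ≈ 0.520

Standardized effect: d = |μ_{strain X} − μ_{strain Y}| / σ = |4.02 − 4.29| / 0.82 = 0.3293
Noncentrality parameter: δ = d / √(1/n₁ + 1/n₂) = 0.3293 / √(1/88 + 1/32) = 1.5951
Critical value for a one-sided test at α = 0.05: z_α = 1.645.
Power = P(Z > 1.645 − δ) = Φ(-0.050) = 0.4801.
Type II error: β = 1 − power = 1 − 0.4801 = 0.5199.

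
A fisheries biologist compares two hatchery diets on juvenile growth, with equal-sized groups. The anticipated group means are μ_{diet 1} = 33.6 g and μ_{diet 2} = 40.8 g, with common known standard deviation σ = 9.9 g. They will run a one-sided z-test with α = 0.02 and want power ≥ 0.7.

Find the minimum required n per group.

n = 26 per group

Standardized effect: d = |μ_{diet 1} − μ_{diet 2}| / σ = |33.6 − 40.8| / 9.9 = 0.7273
Set Φ(δ − 2.054) = 0.7; then δ − 2.054 = Φ⁻¹(0.7) = 0.524, giving δ = 2.578.
δ = d·√(n/2) ⇒ n = 2(δ/d)² = 2 × (2.578 / 0.7273)² = 25.13.
Round up to the next whole unit.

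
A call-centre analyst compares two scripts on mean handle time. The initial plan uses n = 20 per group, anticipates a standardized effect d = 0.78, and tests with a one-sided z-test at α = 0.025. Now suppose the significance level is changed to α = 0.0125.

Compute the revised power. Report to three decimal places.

δ = d·√(n/2) = 0.78 × √(20/2) = 2.4666 (unchanged). New critical value: z_{0.0125} = 2.241.
Revised power = Φ(δ − 2.241) = Φ(0.225) = 0.5891.

Power ≈ 0.589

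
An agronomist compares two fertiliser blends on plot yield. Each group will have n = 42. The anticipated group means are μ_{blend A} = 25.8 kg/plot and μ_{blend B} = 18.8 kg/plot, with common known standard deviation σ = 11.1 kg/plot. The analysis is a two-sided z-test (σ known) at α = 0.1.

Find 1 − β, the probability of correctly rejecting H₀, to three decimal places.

Standardized effect: d = |μ_{blend A} − μ_{blend B}| / σ = |25.8 − 18.8| / 11.1 = 0.6306
Noncentrality parameter: δ = d·√(n/2) = 0.6306 × √(42/2) = 2.8899
Critical value for a two-sided test at α = 0.1: z_{α/2} = 1.645.
Power = Φ(δ − 1.645) + Φ(−δ − 1.645) = Φ(1.245) + Φ(-4.535) = 0.8934 + 0.0000 = 0.8934.

Power ≈ 0.893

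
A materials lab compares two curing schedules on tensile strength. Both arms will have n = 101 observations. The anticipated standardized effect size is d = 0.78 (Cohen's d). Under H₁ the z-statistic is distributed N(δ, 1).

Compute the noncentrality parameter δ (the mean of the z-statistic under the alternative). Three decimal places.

The noncentrality parameter scales effect size by the design's sample-size factor: δ = d·√(n/2) = 0.78 × √(101/2) = 5.5429

δ ≈ 5.543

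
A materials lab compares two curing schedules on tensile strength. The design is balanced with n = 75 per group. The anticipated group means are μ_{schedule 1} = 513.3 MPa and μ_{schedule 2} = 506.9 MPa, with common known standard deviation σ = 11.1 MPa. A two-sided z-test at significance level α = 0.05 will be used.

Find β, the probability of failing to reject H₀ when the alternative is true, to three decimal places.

β ≈ 0.058

Standardized effect: d = |μ_{schedule 1} − μ_{schedule 2}| / σ = |513.3 − 506.9| / 11.1 = 0.5766
Noncentrality parameter: δ = d·√(n/2) = 0.5766 × √(75/2) = 3.5308
Critical value for a two-sided test at α = 0.05: z_{α/2} = 1.960.
Power = Φ(δ − 1.960) + Φ(−δ − 1.960) = Φ(1.571) + Φ(-5.491) = 0.9419 + 0.0000 = 0.9419.
Type II error: β = 1 − power = 1 − 0.9419 = 0.0581.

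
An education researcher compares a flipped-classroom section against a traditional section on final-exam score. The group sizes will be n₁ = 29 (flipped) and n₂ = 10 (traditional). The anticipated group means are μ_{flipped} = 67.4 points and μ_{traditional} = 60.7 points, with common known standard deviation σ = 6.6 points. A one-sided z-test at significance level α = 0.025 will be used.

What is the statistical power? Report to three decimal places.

Power ≈ 0.791

Standardized effect: d = |μ_{flipped} − μ_{traditional}| / σ = |67.4 − 60.7| / 6.6 = 1.0152
Noncentrality parameter: δ = d / √(1/n₁ + 1/n₂) = 1.0152 / √(1/29 + 1/10) = 2.7682
Critical value for a one-sided test at α = 0.025: z_α = 1.960.
Power = P(Z > 1.960 − δ) = Φ(0.808) = 0.7905.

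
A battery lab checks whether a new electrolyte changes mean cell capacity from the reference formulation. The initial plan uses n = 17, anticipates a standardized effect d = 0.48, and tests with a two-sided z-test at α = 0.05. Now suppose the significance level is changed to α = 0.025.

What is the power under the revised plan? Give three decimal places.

Power ≈ 0.397

δ = d·√n = 0.48 × √17 = 1.9791 (unchanged). New critical value: z_{0.0125} = 2.241.
Revised power = Φ(δ − 2.241) + Φ(−δ − 2.241) = Φ(-0.262) + Φ(-4.220) = 0.3965 + 0.0000 = 0.3966.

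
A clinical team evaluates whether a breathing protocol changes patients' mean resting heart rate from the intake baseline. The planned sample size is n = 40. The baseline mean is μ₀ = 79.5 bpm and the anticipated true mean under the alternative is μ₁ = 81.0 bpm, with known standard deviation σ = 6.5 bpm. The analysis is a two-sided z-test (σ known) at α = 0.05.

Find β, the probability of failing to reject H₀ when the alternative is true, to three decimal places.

Standardized effect: d = |μ₁ − μ₀| / σ = |81.0 − 79.5| / 6.5 = 0.2308
Noncentrality parameter: δ = d·√n = 0.2308 × √40 = 1.4595
Two-sided α = 0.05 → critical value z_{0.025} = 1.960.
Power = Φ(δ − 1.960) + Φ(−δ − 1.960) = Φ(-0.500) + Φ(-3.419) = 0.3084 + 0.0003 = 0.3087.
Type II error: β = 1 − power = 1 − 0.3087 = 0.6913.

β ≈ 0.691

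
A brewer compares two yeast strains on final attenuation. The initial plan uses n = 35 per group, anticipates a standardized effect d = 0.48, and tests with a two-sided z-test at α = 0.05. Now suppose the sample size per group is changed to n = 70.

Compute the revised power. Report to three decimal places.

With n = 70 per group: δ = d·√(n/2) = 0.48 × √(70/2) = 2.8397. Critical value z_{0.025} = 1.960.
Revised power = Φ(δ − 1.960) + Φ(−δ − 1.960) = Φ(0.880) + Φ(-4.800) = 0.8105 + 0.0000 = 0.8105.

Power ≈ 0.811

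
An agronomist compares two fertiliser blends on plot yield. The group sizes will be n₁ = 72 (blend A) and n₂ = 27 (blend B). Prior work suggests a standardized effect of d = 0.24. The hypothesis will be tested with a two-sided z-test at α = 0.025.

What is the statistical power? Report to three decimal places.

Power ≈ 0.120

Noncentrality parameter: δ = d / √(1/n₁ + 1/n₂) = 0.24 / √(1/72 + 1/27) = 1.0635
Two-sided α = 0.025 → critical value z_{0.0125} = 2.241.
Power = Φ(δ − 2.241) + Φ(−δ − 2.241) = Φ(-1.178) + Φ(-3.305) = 0.1194 + 0.0005 = 0.1199.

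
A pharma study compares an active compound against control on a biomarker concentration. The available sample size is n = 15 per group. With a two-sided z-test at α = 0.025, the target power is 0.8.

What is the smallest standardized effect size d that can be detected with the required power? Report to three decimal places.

Need Φ(δ − 2.241) = 0.8, so δ = 2.241 + 0.842 = 3.083.
(The second rejection-region term Φ(−δ − z_{α/2}) is negligible and dropped.)
δ = d·√(n/2) ⇒ d = δ/√(n/2) = 3.083/√(15/2) = 1.1258.

d ≈ 1.126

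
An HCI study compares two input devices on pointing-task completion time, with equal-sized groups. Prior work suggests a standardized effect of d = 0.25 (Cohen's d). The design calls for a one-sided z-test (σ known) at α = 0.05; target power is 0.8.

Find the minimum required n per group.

n = 198 per group

Set Φ(δ − 1.645) = 0.8; then δ − 1.645 = Φ⁻¹(0.8) = 0.842, giving δ = 2.486.
δ = d·√(n/2) ⇒ n = 2(δ/d)² = 2 × (2.486 / 0.25)² = 197.84.
Round up to the next whole unit.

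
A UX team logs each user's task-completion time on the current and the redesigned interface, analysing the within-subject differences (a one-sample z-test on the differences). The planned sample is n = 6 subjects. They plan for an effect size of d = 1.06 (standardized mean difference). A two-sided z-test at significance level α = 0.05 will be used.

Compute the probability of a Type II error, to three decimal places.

β ≈ 0.262

Noncentrality parameter: δ = d·√n = 1.06 × √6 = 2.5965
Two-sided α = 0.05 → critical value z_{0.025} = 1.960.
Power = Φ(δ − 1.960) + Φ(−δ − 1.960) = Φ(0.636) + Φ(-4.556) = 0.7378 + 0.0000 = 0.7378.
Type II error: β = 1 − power = 1 − 0.7378 = 0.2622.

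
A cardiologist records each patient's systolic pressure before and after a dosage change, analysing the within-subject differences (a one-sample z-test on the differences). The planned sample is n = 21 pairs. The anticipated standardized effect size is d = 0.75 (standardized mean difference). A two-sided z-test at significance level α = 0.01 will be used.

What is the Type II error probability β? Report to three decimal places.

β ≈ 0.195

Noncentrality parameter: δ = d·√n = 0.75 × √21 = 3.4369
Two-sided α = 0.01 → critical value z_{0.005} = 2.576.
Power = Φ(δ − 2.576) + Φ(−δ − 2.576) = Φ(0.861) + Φ(-6.013) = 0.8054 + 0.0000 = 0.8054.
Type II error: β = 1 − power = 1 − 0.8054 = 0.1946.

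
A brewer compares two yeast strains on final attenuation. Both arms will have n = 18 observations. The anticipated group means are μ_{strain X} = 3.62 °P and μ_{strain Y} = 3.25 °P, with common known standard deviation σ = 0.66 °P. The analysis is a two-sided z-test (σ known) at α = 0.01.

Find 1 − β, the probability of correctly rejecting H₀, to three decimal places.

Standardized effect: d = |μ_{strain X} − μ_{strain Y}| / σ = |3.62 − 3.25| / 0.66 = 0.5606
Noncentrality parameter: δ = d·√(n/2) = 0.5606 × √(18/2) = 1.6818
Two-sided α = 0.01 → critical value z_{0.005} = 2.576.
Power = Φ(δ − 2.576) + Φ(−δ − 2.576) = Φ(-0.894) + Φ(-4.258) = 0.1857 + 0.0000 = 0.1857.

Power ≈ 0.186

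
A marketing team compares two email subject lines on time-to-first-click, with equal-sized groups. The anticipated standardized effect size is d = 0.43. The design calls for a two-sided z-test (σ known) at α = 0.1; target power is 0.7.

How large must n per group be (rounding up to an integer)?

Set Φ(δ − 1.645) = 0.7; then δ − 1.645 = Φ⁻¹(0.7) = 0.524, giving δ = 2.169.
(The Φ(−δ − z_{α/2}) term is vanishingly small for δ > 0 and is dropped in the standard sample-size formula.)
δ = d·√(n/2) ⇒ n = 2(δ/d)² = 2 × (2.169 / 0.43)² = 50.90.
Rounding up, n = 51 per group.

n = 51 per group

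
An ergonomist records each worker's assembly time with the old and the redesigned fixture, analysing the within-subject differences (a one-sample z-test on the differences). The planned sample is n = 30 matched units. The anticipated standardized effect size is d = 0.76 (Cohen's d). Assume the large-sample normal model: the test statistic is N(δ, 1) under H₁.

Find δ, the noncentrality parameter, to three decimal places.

δ ≈ 4.163

δ = d·√n = 0.76 × √30 = 4.1627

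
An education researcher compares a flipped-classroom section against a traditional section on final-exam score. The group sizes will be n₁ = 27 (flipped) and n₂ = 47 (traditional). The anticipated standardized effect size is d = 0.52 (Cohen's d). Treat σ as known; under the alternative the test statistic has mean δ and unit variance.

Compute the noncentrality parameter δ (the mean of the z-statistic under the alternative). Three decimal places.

δ ≈ 2.153

The noncentrality parameter scales effect size by the design's sample-size factor: δ = d / √(1/n₁ + 1/n₂) = 0.52 / √(1/27 + 1/47) = 2.1534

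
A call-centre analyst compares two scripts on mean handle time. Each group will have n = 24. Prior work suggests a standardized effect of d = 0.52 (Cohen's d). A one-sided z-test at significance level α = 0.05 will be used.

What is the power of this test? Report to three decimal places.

Power ≈ 0.562

Noncentrality parameter: λ = d·√(n/2) = 0.52 × √(24/2) = 1.8013
Critical value for a one-sided test at α = 0.05: z_α = 1.645.
Power = P(Z > 1.645 − λ) = Φ(0.156) = 0.5622.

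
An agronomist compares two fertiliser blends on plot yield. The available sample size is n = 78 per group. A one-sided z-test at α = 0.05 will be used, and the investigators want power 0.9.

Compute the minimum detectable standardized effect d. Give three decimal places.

d ≈ 0.469

Need Φ(δ − 1.645) = 0.9, so δ = 1.645 + 1.282 = 2.926.
δ = d·√(n/2) ⇒ d = δ/√(n/2) = 2.926/√(78/2) = 0.4686.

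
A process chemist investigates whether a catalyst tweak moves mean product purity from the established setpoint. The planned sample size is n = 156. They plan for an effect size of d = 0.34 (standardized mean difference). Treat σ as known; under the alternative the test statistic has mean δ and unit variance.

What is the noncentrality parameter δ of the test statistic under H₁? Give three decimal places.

δ = d·√n = 0.34 × √156 = 4.2466

δ ≈ 4.247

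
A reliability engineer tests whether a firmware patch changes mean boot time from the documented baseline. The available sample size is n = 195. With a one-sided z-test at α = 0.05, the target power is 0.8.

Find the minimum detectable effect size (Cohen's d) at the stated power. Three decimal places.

d ≈ 0.178

Required noncentrality: δ = z_{0.05} + z_{0.20} = 1.645 + 0.842 = 2.486.
δ = d·√n ⇒ d = δ/√n = 2.486/√195 = 0.1781.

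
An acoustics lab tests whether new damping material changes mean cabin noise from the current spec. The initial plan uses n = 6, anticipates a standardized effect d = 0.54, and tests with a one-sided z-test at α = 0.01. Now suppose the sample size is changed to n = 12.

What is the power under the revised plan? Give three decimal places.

Power ≈ 0.324

With n = 12: δ = d·√n = 0.54 × √12 = 1.8706. Critical value z_{0.01} = 2.326.
Revised power = P(Z > 2.326 − δ) = Φ(-0.456) = 0.3243.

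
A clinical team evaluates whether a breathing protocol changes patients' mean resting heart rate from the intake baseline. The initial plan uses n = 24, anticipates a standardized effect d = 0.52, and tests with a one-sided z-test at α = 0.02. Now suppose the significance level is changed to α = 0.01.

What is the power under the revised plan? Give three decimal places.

Power ≈ 0.588

δ = d·√n = 0.52 × √24 = 2.5475 (unchanged). New critical value: z_{0.01} = 2.326.
Revised power = P(Z > 2.326 − δ) = Φ(0.221) = 0.5875.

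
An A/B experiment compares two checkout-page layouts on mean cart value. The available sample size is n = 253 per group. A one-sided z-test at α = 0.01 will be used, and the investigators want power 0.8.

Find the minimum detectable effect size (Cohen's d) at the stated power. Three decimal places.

Required noncentrality: δ = z_{0.01} + z_{0.20} = 2.326 + 0.842 = 3.168.
δ = d·√(n/2) ⇒ d = δ/√(n/2) = 3.168/√(253/2) = 0.2817.

d ≈ 0.282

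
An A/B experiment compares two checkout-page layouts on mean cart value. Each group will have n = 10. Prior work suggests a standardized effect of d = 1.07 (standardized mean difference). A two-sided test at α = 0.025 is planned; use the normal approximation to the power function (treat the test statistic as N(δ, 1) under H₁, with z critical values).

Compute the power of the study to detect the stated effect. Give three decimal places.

Noncentrality parameter: δ = d·√(n/2) = 1.07 × √(10/2) = 2.3926
Critical value for a two-sided test at α = 0.025: z_{α/2} = 2.241.
Power = Φ(δ − 2.241) + Φ(−δ − 2.241) = Φ(0.151) + Φ(-4.634) = 0.5601 + 0.0000 = 0.5601.

Power ≈ 0.560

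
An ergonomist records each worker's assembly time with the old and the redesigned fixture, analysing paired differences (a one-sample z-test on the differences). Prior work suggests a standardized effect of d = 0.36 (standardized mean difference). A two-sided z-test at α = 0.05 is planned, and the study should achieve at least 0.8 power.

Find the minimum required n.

Set Φ(δ − 1.960) = 0.8; then δ − 1.960 = Φ⁻¹(0.8) = 0.842, giving δ = 2.802.
(For δ > 0 the lower-tail rejection region contributes negligibly to power, so the one-term inversion is standard.)
δ = d·√n ⇒ n = (δ/d)² = (2.802 / 0.36)² = 60.56.
Round up to the next whole unit.

n = 61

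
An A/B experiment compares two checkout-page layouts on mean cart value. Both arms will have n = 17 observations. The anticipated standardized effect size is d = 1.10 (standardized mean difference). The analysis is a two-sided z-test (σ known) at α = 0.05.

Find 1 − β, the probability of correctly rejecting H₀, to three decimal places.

Power ≈ 0.894

Noncentrality parameter: δ = d·√(n/2) = 1.10 × √(17/2) = 3.2070
Two-sided α = 0.05 → critical value z_{0.025} = 1.960.
Power = Φ(δ − 1.960) + Φ(−δ − 1.960) = Φ(1.247) + Φ(-5.167) = 0.8938 + 0.0000 = 0.8938.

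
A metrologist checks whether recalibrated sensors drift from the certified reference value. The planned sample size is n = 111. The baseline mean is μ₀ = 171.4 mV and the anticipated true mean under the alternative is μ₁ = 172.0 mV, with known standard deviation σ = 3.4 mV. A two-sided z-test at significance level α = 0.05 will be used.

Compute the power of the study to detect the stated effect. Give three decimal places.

Standardized effect: d = |μ₁ − μ₀| / σ = |172.0 − 171.4| / 3.4 = 0.1765
Noncentrality parameter: δ = d·√n = 0.1765 × √111 = 1.8592
Two-sided α = 0.05 → critical value z_{0.025} = 1.960.
Power = Φ(δ − 1.960) + Φ(−δ − 1.960) = Φ(-0.101) + Φ(-3.819) = 0.4599 + 0.0001 = 0.4599.

Power ≈ 0.460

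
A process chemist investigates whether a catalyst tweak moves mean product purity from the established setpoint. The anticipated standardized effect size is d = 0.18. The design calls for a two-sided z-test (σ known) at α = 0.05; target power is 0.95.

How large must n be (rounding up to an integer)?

Set Φ(δ − 1.960) = 0.95; then δ − 1.960 = Φ⁻¹(0.95) = 1.645, giving δ = 3.605.
(The Φ(−δ − z_{α/2}) term is vanishingly small for δ > 0 and is dropped in the standard sample-size formula.)
δ = d·√n ⇒ n = (δ/d)² = (3.605 / 0.18)² = 401.07.
Rounding up, n = 402.

n = 402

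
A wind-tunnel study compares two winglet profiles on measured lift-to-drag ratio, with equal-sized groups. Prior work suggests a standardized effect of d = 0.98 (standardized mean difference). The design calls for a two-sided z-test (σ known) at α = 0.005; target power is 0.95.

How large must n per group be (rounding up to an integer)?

n = 42 per group

For power 0.95 need Φ(δ − z_{0.0025}) = 0.95, so δ = z_{0.0025} + z_{0.05} = 2.807 + 1.645 = 4.452.
(Ignoring the negligible lower-tail rejection probability gives the usual closed-form inversion.)
δ = d·√(n/2) ⇒ n = 2(δ/d)² = 2 × (4.452 / 0.98)² = 41.27.
Round up to the next whole unit.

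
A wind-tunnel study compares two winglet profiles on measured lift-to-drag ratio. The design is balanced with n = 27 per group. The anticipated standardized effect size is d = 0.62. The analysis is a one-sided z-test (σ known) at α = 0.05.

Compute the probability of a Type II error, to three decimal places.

Noncentrality parameter: δ = d·√(n/2) = 0.62 × √(27/2) = 2.2780
Critical value for a one-sided test at α = 0.05: z_α = 1.645.
Power = Φ(δ − 1.645) = Φ(0.633) = 0.7367.
Type II error: β = 1 − power = 1 − 0.7367 = 0.2633.

β ≈ 0.263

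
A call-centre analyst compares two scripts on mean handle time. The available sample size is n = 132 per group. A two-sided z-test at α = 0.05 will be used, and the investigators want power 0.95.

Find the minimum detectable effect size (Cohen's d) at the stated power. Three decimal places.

Required noncentrality: δ = z_{0.025} + z_{0.05} = 1.960 + 1.645 = 3.605.
(Lower-tail contribution to power is negligible for δ > 0.)
δ = d·√(n/2) ⇒ d = δ/√(n/2) = 3.605/√(132/2) = 0.4437.

d ≈ 0.444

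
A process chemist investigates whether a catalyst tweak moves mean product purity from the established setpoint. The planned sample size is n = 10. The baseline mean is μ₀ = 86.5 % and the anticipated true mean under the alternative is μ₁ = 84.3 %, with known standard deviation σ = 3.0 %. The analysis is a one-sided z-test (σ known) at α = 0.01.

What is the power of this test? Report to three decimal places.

Power ≈ 0.497

Standardized effect: d = |μ₁ − μ₀| / σ = |84.3 − 86.5| / 3.0 = 0.7333
Noncentrality parameter: δ = d·√n = 0.7333 × √10 = 2.3190
Critical value for a one-sided test at α = 0.01: z_α = 2.326.
Power = Φ(δ − 2.326) = Φ(-0.007) = 0.4971.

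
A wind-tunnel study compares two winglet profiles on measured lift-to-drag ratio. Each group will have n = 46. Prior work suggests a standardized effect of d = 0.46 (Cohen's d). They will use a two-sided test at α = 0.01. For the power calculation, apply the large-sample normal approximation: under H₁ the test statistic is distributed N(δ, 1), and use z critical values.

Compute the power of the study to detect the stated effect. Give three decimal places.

Power ≈ 0.356

Noncentrality parameter: δ = d·√(n/2) = 0.46 × √(46/2) = 2.2061
Critical value for a two-sided test at α = 0.01: z_{α/2} = 2.576.
Power = Φ(δ − 2.576) + Φ(−δ − 2.576) = Φ(-0.370) + Φ(-4.782) = 0.3558 + 0.0000 = 0.3558.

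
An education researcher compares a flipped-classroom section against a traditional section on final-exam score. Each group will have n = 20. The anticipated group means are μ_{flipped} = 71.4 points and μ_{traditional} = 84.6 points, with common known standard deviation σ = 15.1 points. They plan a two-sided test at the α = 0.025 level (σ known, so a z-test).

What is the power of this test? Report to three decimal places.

Power ≈ 0.700

Standardized effect: d = |μ_{flipped} − μ_{traditional}| / σ = |71.4 − 84.6| / 15.1 = 0.8742
Noncentrality parameter: δ = d·√(n/2) = 0.8742 × √(20/2) = 2.7644
Two-sided α = 0.025 → critical value z_{0.0125} = 2.241.
Power = Φ(δ − 2.241) + Φ(−δ − 2.241) = Φ(0.523) + Φ(-5.006) = 0.6995 + 0.0000 = 0.6995.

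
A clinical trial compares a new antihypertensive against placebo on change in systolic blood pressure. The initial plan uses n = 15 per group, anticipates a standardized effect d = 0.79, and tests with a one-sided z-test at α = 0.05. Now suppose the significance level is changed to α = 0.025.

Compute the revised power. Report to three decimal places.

Power ≈ 0.581

δ = d·√(n/2) = 0.79 × √(15/2) = 2.1635 (unchanged). New critical value: z_{0.025} = 1.960.
Revised power = P(Z > 1.960 − δ) = Φ(0.204) = 0.5806.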